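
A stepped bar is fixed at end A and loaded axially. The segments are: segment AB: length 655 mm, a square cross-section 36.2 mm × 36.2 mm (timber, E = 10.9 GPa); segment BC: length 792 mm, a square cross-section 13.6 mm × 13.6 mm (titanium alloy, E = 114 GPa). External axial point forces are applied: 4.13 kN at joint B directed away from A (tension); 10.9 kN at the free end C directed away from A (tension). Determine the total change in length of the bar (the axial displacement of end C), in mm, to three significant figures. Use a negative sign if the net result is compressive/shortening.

Internal axial forces (sectioning from the free end, tension +): N_BC = 10.9 kN, N_AB = 15.03 kN.
A_AB = 1310 mm².
A_BC = 185 mm².
δ_AB = 15030·655/(1310·10900) = 0.6892 mm
δ_BC = 10900·792/(185·114000) = 0.4094 mm
δ = Σδ_i = 1.099 mm.

1.10 mm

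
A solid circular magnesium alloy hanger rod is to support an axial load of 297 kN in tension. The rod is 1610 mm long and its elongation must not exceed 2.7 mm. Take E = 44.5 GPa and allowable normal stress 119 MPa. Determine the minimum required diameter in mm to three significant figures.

71.2 mm

Required area A ≥ P/σ_allow = 297000/119 = 2496 mm².
For a solid circular section, d ≥ √(4A/π) = 56.37 mm.
Elongation limit: A ≥ PL/(Eδ_allow) = 297000·1610/(44500·2.7) = 3980 mm² ⇒ d ≥ 71.18 mm.
The elongation limit governs.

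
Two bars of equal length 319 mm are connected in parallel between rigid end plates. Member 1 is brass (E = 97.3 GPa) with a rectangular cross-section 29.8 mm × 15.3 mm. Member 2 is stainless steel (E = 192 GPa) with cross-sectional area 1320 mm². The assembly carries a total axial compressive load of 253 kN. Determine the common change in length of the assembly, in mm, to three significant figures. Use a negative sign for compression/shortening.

-0.271 mm

A_1 = 455.9 mm².
Equal strain + equilibrium ⇒ each member carries load in proportion to AE: A₁E₁ = 44360000 N, A₂E₂ = 253400000 N, ΣAE = 297800000 N.
δ = PL/ΣAE = -253000·319/297800000 = -0.271 mm.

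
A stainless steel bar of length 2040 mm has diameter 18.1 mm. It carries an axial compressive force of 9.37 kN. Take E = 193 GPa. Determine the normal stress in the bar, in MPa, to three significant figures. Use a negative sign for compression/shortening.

-36.4 MPa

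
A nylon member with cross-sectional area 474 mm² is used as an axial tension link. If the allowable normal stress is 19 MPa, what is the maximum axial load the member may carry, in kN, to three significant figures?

P_max = σ_allow · A = 19 · 474 = 9006 N = 9.006 kN.

9.01 kN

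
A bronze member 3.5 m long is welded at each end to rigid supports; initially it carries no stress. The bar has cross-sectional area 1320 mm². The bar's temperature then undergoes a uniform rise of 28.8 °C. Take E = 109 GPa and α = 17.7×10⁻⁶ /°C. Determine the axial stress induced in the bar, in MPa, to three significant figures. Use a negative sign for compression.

Free thermal expansion αLΔT = 17.7e-6 · 3500 · 28.8 = 1.784 mm.
The walls impose strain ε = −(1.784)/3500 = -5.0976e-04; σ = Eε = 109000 · -5.0976e-04 = -55.56 MPa.

-55.6 MPa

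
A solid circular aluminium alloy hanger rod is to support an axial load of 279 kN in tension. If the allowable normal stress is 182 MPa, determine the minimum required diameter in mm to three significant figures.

Required area A ≥ P/σ_allow = 279000/182 = 1533 mm².
For a solid circular section, d ≥ √(4A/π) = 44.18 mm.

44.2 mm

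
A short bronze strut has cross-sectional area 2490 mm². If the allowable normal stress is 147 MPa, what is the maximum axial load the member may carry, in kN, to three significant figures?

366 kN

P_max = σ_allow · A = 147 · 2490 = 366000 N = 366 kN.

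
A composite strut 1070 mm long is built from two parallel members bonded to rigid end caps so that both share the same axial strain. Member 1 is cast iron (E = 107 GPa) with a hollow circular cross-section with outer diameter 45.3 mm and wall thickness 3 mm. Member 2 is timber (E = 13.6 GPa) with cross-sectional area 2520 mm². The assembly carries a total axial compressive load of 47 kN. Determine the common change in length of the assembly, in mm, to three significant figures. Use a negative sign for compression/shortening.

-0.654 mm

A_1 = 398.7 mm².
Equal strain + equilibrium ⇒ each member carries load in proportion to AE: A₁E₁ = 42660000 N, A₂E₂ = 34270000 N, ΣAE = 76930000 N.
δ = PL/ΣAE = -47000·1070/76930000 = -0.6537 mm.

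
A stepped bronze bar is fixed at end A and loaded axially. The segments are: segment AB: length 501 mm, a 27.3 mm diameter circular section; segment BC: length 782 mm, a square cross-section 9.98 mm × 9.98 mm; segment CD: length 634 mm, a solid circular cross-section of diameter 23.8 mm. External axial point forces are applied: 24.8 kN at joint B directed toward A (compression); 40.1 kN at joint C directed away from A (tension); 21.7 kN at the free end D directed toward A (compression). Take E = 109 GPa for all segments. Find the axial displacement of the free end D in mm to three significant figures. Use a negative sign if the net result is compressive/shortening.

Internal axial forces (sectioning from the free end, tension +): N_CD = -21.7 kN, N_BC = 18.4 kN, N_AB = -6.4 kN.
A_AB = 585.3 mm².
A_BC = 99.6 mm².
A_CD = 444.9 mm².
δ_AB = -6400·501/(585.3·109000) = -0.05025 mm
δ_BC = 18400·782/(99.6·109000) = 1.325 mm
δ_CD = -21700·634/(444.9·109000) = -0.2837 mm
δ = Σδ_i = 0.9914 mm.

0.991 mm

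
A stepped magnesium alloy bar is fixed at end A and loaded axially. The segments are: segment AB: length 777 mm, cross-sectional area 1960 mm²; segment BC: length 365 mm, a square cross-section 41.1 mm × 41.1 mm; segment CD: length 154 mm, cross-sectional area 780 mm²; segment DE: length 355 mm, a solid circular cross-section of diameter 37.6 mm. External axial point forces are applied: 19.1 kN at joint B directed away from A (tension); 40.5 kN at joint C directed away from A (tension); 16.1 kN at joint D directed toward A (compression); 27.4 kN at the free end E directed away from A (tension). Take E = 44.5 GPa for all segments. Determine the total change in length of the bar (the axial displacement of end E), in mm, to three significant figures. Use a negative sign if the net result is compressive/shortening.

Internal axial forces (sectioning from the free end, tension +): N_DE = 27.4 kN, N_CD = 11.3 kN, N_BC = 51.8 kN, N_AB = 70.9 kN.
A_BC = 1689 mm².
A_DE = 1110 mm².
δ_AB = 70900·777/(1960·44500) = 0.6316 mm
δ_BC = 51800·365/(1689·44500) = 0.2515 mm
δ_CD = 11300·154/(780·44500) = 0.05014 mm
δ_DE = 27400·355/(1110·44500) = 0.1969 mm
δ = Σδ_i = 1.13 mm.

1.13 mm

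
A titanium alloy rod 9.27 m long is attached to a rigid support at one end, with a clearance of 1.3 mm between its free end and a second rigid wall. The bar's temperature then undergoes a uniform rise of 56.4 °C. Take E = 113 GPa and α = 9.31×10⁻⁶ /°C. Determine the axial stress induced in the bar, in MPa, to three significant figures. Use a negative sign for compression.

Free thermal expansion αLΔT = 9.31e-6 · 9270 · 56.4 = 4.868 mm.
The walls engage after the gap closes; constrained expansion = 4.868 − 1.3 = 3.568 mm.
The walls impose strain ε = −(3.568)/9270 = -3.8485e-04; σ = Eε = 113000 · -3.8485e-04 = -43.49 MPa.

-43.5 MPa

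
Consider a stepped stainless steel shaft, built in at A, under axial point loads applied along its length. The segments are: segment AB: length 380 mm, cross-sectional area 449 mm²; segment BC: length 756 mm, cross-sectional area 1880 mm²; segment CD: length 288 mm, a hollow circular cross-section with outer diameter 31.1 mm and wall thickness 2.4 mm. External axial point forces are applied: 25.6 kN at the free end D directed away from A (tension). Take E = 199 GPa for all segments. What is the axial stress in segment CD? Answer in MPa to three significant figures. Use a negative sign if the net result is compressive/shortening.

Internal axial forces (sectioning from the free end, tension +): N_CD = 25.6 kN, N_BC = 25.6 kN, N_AB = 25.6 kN.
A_CD = 216.4 mm².
σ_CD = N_CD/A_CD = 25600/216.4 = 118.3 MPa.

118 MPa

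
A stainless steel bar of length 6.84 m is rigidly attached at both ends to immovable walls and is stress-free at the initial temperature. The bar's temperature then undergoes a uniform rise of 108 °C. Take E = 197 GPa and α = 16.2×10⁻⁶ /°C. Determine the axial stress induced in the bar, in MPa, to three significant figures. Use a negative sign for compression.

-345 MPa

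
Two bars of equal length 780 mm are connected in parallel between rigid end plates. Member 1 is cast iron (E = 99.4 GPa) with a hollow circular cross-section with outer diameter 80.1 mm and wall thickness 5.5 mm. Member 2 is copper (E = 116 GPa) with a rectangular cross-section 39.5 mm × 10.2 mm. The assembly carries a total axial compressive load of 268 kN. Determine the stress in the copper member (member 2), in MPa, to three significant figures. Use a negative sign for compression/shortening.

-178 MPa

A_1 = 1289 mm².
A_2 = 402.9 mm².
Equal strain + equilibrium ⇒ each member carries load in proportion to AE: A₁E₁ = 128100000 N, A₂E₂ = 46740000 N, ΣAE = 174900000 N.
σ₂ = P·E₂/ΣAE = -268000·116000/174900000 = -177.8 MPa.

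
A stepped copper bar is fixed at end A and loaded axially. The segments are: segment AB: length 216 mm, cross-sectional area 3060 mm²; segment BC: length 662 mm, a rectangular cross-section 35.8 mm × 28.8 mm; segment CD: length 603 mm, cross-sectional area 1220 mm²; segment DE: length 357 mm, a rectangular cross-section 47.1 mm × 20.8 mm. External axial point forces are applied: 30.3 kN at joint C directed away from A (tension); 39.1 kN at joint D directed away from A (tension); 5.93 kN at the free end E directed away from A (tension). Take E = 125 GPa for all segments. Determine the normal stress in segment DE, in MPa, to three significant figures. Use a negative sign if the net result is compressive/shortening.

6.05 MPa

Internal axial forces (sectioning from the free end, tension +): N_DE = 5.93 kN, N_CD = 45.03 kN, N_BC = 75.33 kN, N_AB = 75.33 kN.
A_DE = 979.7 mm².
σ_DE = N_DE/A_DE = 5930/979.7 = 6.053 MPa.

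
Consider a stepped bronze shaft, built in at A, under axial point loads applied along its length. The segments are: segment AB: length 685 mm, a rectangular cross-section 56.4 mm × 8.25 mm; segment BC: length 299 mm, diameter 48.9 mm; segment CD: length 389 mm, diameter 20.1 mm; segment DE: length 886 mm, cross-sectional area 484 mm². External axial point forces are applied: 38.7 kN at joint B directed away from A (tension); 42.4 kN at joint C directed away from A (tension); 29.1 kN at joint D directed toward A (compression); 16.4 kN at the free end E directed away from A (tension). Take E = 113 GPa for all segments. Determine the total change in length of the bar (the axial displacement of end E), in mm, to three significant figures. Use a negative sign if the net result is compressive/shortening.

1.06 mm

Internal axial forces (sectioning from the free end, tension +): N_DE = 16.4 kN, N_CD = -12.7 kN, N_BC = 29.7 kN, N_AB = 68.4 kN.
A_AB = 465.3 mm².
A_BC = 1878 mm².
A_CD = 317.3 mm².
δ_AB = 68400·685/(465.3·113000) = 0.8911 mm
δ_BC = 29700·299/(1878·113000) = 0.04184 mm
δ_CD = -12700·389/(317.3·113000) = -0.1378 mm
δ_DE = 16400·886/(484·113000) = 0.2657 mm
δ = Σδ_i = 1.061 mm.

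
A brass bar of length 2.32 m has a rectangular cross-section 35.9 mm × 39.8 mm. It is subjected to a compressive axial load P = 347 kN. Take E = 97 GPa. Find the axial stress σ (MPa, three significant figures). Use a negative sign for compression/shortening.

-243 MPa

A = 1429 mm².
σ = N/A = -347000/1429 = -242.9 MPa.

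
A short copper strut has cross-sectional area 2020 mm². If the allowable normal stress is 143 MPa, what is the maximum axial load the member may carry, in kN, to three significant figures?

289 kN

P_max = σ_allow · A = 143 · 2020 = 288900 N = 288.9 kN.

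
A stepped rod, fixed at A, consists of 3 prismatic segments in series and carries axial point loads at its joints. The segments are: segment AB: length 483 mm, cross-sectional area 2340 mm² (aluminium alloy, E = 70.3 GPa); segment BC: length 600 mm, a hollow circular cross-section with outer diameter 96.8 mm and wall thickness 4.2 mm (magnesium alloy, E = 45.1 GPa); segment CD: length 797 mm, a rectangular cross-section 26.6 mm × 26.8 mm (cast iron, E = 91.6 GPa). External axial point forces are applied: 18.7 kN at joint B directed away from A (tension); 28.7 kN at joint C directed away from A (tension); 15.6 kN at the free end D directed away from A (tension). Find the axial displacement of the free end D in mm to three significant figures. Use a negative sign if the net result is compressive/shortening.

0.858 mm

Internal axial forces (sectioning from the free end, tension +): N_CD = 15.6 kN, N_BC = 44.3 kN, N_AB = 63 kN.
A_BC = 1222 mm².
A_CD = 712.9 mm².
δ_AB = 63000·483/(2340·70300) = 0.185 mm
δ_BC = 44300·600/(1222·45100) = 0.4824 mm
δ_CD = 15600·797/(712.9·91600) = 0.1904 mm
δ = Σδ_i = 0.8577 mm.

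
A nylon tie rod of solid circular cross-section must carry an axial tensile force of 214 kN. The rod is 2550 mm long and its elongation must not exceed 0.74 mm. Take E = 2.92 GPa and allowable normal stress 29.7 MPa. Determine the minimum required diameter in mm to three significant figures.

Required area A ≥ P/σ_allow = 214000/29.7 = 7205 mm².
For a solid circular section, d ≥ √(4A/π) = 95.78 mm.
Elongation limit: A ≥ PL/(Eδ_allow) = 214000·2550/(2920·0.74) = 252500 mm² ⇒ d ≥ 567.1 mm.
The elongation limit governs.

567 mm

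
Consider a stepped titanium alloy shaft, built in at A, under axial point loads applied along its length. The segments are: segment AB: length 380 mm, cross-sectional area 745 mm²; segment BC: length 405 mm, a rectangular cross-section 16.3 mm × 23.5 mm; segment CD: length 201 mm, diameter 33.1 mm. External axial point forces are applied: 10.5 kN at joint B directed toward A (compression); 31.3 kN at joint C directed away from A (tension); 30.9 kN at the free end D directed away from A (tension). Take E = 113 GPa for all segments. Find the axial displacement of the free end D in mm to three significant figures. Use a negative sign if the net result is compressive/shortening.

Internal axial forces (sectioning from the free end, tension +): N_CD = 30.9 kN, N_BC = 62.2 kN, N_AB = 51.7 kN.
A_BC = 383.1 mm².
A_CD = 860.5 mm².
δ_AB = 51700·380/(745·113000) = 0.2334 mm
δ_BC = 62200·405/(383.1·113000) = 0.582 mm
δ_CD = 30900·201/(860.5·113000) = 0.06387 mm
δ = Σδ_i = 0.8792 mm.

0.879 mm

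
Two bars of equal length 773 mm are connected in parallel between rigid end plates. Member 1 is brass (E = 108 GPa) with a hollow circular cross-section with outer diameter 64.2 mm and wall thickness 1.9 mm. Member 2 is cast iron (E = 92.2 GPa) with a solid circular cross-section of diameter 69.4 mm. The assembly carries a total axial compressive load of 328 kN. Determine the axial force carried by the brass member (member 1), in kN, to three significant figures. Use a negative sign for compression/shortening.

-33.9 kN

A_1 = 371.9 mm².
A_2 = 3783 mm².
Equal strain + equilibrium ⇒ each member carries load in proportion to AE: A₁E₁ = 40160000 N, A₂E₂ = 348800000 N, ΣAE = 388900000 N.
F₁ = P·A₁E₁/ΣAE = -328000·40160000/388900000 = -33870 N.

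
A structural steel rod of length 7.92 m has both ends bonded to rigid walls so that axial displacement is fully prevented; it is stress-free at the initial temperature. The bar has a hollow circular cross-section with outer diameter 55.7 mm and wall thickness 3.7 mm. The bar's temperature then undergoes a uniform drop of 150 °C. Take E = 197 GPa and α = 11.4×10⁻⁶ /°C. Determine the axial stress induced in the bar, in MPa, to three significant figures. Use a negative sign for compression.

337 MPa

Free thermal expansion αLΔT = 11.4e-6 · 7920 · -150 = -13.54 mm.
The walls impose strain ε = −(-13.54)/7920 = 1.7100e-03; σ = Eε = 197000 · 1.7100e-03 = 336.9 MPa.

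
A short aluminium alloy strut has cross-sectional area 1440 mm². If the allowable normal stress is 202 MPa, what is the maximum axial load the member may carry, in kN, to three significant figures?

291 kN

P_max = σ_allow · A = 202 · 1440 = 290900 N = 290.9 kN.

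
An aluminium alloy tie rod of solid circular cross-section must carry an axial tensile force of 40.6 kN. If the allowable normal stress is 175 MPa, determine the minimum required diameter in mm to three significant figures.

17.2 mm

Required area A ≥ P/σ_allow = 40600/175 = 232 mm².
For a solid circular section, d ≥ √(4A/π) = 17.19 mm.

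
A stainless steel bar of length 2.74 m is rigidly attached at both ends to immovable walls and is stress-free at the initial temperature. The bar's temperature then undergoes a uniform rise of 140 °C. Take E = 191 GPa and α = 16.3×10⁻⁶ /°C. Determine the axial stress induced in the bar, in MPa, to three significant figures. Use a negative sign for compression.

-436 MPa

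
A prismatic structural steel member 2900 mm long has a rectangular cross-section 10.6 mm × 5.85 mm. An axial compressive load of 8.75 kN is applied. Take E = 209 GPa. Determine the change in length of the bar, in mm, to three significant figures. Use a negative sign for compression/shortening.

-1.96 mm

A = 62.01 mm².
δ_mech = NL/(AE) = -8750·2900/(62.01·209000) = -1.958 mm.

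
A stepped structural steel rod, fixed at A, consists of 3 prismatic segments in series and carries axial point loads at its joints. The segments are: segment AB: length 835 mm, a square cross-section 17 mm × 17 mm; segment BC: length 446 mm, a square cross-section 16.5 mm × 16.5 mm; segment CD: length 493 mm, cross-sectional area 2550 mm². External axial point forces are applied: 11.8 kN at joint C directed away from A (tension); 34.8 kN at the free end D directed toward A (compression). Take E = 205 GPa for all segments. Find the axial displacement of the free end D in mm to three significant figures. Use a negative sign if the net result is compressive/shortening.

Internal axial forces (sectioning from the free end, tension +): N_CD = -34.8 kN, N_BC = -23 kN, N_AB = -23 kN.
A_AB = 289 mm².
A_BC = 272.2 mm².
δ_AB = -23000·835/(289·205000) = -0.3242 mm
δ_BC = -23000·446/(272.2·205000) = -0.1838 mm
δ_CD = -34800·493/(2550·205000) = -0.03282 mm
δ = Σδ_i = -0.5408 mm.

-0.541 mm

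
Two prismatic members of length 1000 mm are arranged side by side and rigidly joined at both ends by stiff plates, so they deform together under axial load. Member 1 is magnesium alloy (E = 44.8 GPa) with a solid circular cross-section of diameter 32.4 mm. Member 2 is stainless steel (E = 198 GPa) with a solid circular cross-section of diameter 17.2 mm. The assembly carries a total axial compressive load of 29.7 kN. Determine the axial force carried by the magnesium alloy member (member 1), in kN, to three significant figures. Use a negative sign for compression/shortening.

A_1 = 824.5 mm².
A_2 = 232.4 mm².
Equal strain + equilibrium ⇒ each member carries load in proportion to AE: A₁E₁ = 36940000 N, A₂E₂ = 46010000 N, ΣAE = 82940000 N.
F₁ = P·A₁E₁/ΣAE = -29700·36940000/82940000 = -13230 N.

-13.2 kN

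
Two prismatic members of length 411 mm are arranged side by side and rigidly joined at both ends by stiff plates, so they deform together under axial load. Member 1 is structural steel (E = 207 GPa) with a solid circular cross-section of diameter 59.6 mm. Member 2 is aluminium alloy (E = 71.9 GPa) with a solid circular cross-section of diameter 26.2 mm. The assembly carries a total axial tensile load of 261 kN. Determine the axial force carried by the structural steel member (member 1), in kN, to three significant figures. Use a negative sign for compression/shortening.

A_1 = 2790 mm².
A_2 = 539.1 mm².
Equal strain + equilibrium ⇒ each member carries load in proportion to AE: A₁E₁ = 577500000 N, A₂E₂ = 38760000 N, ΣAE = 616300000 N.
F₁ = P·A₁E₁/ΣAE = 261000·577500000/616300000 = 244600 N.

245 kN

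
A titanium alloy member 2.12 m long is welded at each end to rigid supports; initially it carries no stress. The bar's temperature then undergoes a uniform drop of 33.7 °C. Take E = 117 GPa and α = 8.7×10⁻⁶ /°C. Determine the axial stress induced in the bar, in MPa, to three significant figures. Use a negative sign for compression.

Free thermal expansion αLΔT = 8.7e-6 · 2120 · -33.7 = -0.6216 mm.
The walls impose strain ε = −(-0.6216)/2120 = 2.9319e-04; σ = Eε = 117000 · 2.9319e-04 = 34.3 MPa.

34.3 MPa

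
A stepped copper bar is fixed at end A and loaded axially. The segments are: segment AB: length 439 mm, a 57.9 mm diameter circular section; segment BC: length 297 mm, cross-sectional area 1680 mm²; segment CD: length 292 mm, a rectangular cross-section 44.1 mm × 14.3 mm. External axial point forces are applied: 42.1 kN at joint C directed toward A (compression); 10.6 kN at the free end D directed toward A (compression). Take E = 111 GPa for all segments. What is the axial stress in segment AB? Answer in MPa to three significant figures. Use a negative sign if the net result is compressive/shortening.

-20.0 MPa

Internal axial forces (sectioning from the free end, tension +): N_CD = -10.6 kN, N_BC = -52.7 kN, N_AB = -52.7 kN.
A_AB = 2633 mm².
σ_AB = N_AB/A_AB = -52700/2633 = -20.02 MPa.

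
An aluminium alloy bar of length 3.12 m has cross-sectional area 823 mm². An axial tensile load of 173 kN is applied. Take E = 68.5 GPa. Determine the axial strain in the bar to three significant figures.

0.00307

σ = N/A = 210.2 MPa; ε = σ/E = 210.2/68500 = 3.069e-03.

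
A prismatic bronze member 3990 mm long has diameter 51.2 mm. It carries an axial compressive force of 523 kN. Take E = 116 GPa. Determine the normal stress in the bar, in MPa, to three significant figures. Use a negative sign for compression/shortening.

A = 2059 mm².
σ = N/A = -523000/2059 = -254 MPa.

-254 MPa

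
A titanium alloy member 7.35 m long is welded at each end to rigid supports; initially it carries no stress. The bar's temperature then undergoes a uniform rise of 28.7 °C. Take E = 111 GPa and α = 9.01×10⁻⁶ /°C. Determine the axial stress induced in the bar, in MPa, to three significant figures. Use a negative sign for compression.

-28.7 MPa

Free thermal expansion αLΔT = 9.01e-6 · 7350 · 28.7 = 1.901 mm.
The walls impose strain ε = −(1.901)/7350 = -2.5859e-04; σ = Eε = 111000 · -2.5859e-04 = -28.7 MPa.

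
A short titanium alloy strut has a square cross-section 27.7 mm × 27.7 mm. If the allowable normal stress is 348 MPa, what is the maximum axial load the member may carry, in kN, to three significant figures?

A = 767.3 mm².
P_max = σ_allow · A = 348 · 767.3 = 267000 N = 267 kN.

267 kN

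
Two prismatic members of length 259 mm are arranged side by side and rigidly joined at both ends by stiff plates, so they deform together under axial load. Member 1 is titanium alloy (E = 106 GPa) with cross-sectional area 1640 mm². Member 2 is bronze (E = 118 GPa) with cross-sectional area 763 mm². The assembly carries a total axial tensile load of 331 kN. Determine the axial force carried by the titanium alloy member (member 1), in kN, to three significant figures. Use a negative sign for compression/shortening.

218 kN

Equal strain + equilibrium ⇒ each member carries load in proportion to AE: A₁E₁ = 173800000 N, A₂E₂ = 90030000 N, ΣAE = 263900000 N.
F₁ = P·A₁E₁/ΣAE = 331000·173800000/263900000 = 218100 N.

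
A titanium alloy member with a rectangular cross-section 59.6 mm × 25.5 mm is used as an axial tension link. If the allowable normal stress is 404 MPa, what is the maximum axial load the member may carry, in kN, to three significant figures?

614 kN

A = 1520 mm².
P_max = σ_allow · A = 404 · 1520 = 614000 N = 614 kN.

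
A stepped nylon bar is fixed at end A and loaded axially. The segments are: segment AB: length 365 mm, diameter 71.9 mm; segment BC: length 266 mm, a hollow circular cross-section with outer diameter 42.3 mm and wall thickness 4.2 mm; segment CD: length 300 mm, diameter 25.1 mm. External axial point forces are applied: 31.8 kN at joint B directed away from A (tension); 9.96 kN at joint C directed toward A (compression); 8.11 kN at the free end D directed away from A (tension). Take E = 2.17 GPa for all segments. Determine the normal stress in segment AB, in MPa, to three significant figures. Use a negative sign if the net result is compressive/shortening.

7.38 MPa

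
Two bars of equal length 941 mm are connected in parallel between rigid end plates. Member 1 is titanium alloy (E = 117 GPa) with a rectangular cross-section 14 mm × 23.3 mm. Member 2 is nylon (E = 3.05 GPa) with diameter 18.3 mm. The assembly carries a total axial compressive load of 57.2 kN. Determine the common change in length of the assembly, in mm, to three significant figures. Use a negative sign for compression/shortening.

-1.38 mm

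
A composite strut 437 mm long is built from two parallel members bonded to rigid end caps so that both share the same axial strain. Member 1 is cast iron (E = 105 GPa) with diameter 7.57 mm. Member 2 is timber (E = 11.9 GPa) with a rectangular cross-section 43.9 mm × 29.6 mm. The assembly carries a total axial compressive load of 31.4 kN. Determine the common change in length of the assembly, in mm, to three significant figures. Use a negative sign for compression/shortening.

A_1 = 45.01 mm².
A_2 = 1299 mm².
Equal strain + equilibrium ⇒ each member carries load in proportion to AE: A₁E₁ = 4726000 N, A₂E₂ = 15460000 N, ΣAE = 20190000 N.
δ = PL/ΣAE = -31400·437/20190000 = -0.6797 mm.

-0.680 mm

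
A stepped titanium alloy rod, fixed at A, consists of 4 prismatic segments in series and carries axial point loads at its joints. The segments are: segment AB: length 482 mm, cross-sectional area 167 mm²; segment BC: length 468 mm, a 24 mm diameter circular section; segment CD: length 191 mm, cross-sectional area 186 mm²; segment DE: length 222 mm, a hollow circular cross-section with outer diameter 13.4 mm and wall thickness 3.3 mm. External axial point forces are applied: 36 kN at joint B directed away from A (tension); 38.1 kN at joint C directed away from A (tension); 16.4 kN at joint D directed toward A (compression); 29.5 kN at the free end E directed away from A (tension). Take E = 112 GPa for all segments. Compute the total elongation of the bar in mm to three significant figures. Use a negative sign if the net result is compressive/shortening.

3.40 mm

Internal axial forces (sectioning from the free end, tension +): N_DE = 29.5 kN, N_CD = 13.1 kN, N_BC = 51.2 kN, N_AB = 87.2 kN.
A_BC = 452.4 mm².
A_DE = 104.7 mm².
δ_AB = 87200·482/(167·112000) = 2.247 mm
δ_BC = 51200·468/(452.4·112000) = 0.4729 mm
δ_CD = 13100·191/(186·112000) = 0.1201 mm
δ_DE = 29500·222/(104.7·112000) = 0.5584 mm
δ = Σδ_i = 3.399 mm.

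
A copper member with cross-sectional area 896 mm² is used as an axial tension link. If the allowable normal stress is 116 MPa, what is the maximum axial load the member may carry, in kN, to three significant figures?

104 kN

P_max = σ_allow · A = 116 · 896 = 103900 N = 103.9 kN.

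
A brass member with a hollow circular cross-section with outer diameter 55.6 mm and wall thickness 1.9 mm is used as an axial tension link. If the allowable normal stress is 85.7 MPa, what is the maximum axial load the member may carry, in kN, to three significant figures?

27.5 kN

A = 320.5 mm².
P_max = σ_allow · A = 85.7 · 320.5 = 27470 N = 27.47 kN.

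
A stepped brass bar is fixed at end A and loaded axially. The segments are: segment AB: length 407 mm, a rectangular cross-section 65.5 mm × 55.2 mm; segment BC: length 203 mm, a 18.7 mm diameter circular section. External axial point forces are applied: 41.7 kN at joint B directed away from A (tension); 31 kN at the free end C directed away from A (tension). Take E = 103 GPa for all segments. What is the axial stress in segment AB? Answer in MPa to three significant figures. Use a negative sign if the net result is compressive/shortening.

Internal axial forces (sectioning from the free end, tension +): N_BC = 31 kN, N_AB = 72.7 kN.
A_AB = 3616 mm².
σ_AB = N_AB/A_AB = 72700/3616 = 20.11 MPa.

20.1 MPa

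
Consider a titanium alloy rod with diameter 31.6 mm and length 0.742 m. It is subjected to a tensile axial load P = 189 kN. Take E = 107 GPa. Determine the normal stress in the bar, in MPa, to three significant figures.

A = 784.3 mm².
σ = N/A = 189000/784.3 = 241 MPa.

241 MPa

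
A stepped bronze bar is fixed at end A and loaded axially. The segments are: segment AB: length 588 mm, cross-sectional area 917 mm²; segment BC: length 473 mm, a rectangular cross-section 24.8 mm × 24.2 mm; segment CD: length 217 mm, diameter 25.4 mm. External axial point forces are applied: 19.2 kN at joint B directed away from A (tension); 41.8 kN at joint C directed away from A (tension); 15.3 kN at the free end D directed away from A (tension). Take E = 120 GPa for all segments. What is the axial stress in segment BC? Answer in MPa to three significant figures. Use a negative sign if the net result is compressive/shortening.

Internal axial forces (sectioning from the free end, tension +): N_CD = 15.3 kN, N_BC = 57.1 kN, N_AB = 76.3 kN.
A_BC = 600.2 mm².
σ_BC = N_BC/A_BC = 57100/600.2 = 95.14 MPa.

95.1 MPa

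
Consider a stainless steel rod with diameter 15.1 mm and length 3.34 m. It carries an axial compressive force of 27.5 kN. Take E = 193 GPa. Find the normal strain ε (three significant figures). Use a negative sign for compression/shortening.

A = 179.1 mm².
σ = N/A = -153.6 MPa; ε = σ/E = -153.6/193000 = -7.957e-04.

-7.96e-04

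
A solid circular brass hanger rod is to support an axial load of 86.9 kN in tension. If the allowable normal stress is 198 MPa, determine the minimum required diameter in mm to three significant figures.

23.6 mm

Required area A ≥ P/σ_allow = 86900/198 = 438.9 mm².
For a solid circular section, d ≥ √(4A/π) = 23.64 mm.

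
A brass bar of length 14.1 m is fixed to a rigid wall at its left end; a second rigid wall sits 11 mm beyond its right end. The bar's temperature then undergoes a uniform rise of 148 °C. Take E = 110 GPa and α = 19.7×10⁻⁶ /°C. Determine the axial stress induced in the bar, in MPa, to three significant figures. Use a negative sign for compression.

-235 MPa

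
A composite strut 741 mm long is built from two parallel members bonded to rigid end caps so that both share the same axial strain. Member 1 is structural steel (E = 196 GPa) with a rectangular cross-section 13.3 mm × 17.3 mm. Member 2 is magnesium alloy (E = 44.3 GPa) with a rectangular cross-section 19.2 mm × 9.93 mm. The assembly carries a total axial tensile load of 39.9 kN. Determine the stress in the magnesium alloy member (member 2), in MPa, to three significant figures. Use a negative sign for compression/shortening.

33.0 MPa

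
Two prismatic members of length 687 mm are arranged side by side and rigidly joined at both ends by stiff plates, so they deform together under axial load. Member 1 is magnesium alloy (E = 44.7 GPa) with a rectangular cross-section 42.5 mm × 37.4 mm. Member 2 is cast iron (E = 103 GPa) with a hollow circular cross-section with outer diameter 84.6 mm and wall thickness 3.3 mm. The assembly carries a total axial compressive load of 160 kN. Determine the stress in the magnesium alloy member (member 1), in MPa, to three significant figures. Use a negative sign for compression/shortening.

-45.3 MPa

A_1 = 1590 mm².
A_2 = 842.9 mm².
Equal strain + equilibrium ⇒ each member carries load in proportion to AE: A₁E₁ = 71050000 N, A₂E₂ = 86810000 N, ΣAE = 157900000 N.
σ₁ = P·E₁/ΣAE = -160000·44700/157900000 = -45.3 MPa.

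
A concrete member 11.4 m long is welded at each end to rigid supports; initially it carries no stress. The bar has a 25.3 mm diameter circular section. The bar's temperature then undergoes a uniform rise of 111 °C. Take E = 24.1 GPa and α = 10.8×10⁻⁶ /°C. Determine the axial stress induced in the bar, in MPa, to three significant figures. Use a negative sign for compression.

-28.9 MPa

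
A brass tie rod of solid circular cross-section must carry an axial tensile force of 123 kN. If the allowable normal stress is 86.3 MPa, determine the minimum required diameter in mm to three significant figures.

Required area A ≥ P/σ_allow = 123000/86.3 = 1425 mm².
For a solid circular section, d ≥ √(4A/π) = 42.6 mm.

42.6 mm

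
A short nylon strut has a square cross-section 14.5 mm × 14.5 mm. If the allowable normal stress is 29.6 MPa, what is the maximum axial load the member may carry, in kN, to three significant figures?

A = 210.2 mm².
P_max = σ_allow · A = 29.6 · 210.2 = 6223 N = 6.223 kN.

6.22 kN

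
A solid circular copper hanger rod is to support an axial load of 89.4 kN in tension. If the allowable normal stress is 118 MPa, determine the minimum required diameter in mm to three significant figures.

31.1 mm

Required area A ≥ P/σ_allow = 89400/118 = 757.6 mm².
For a solid circular section, d ≥ √(4A/π) = 31.06 mm.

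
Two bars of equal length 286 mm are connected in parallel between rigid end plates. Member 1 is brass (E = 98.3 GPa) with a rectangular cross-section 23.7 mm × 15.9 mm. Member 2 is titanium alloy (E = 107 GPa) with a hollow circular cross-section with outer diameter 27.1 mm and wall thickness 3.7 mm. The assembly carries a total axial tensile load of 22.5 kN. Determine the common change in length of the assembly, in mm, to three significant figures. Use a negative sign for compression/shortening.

A_1 = 376.8 mm².
A_2 = 272 mm².
Equal strain + equilibrium ⇒ each member carries load in proportion to AE: A₁E₁ = 37040000 N, A₂E₂ = 29100000 N, ΣAE = 66150000 N.
δ = PL/ΣAE = 22500·286/66150000 = 0.09728 mm.

0.0973 mm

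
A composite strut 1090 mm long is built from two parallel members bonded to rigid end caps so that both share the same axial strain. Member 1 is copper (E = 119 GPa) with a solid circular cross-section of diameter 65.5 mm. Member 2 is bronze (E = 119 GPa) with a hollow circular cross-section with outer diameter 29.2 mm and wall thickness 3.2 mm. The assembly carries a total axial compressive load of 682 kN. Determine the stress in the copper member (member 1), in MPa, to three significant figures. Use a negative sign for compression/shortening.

A_1 = 3370 mm².
A_2 = 261.4 mm².
Equal strain + equilibrium ⇒ each member carries load in proportion to AE: A₁E₁ = 401000000 N, A₂E₂ = 31100000 N, ΣAE = 432100000 N.
σ₁ = P·E₁/ΣAE = -682000·119000/432100000 = -187.8 MPa.

-188 MPa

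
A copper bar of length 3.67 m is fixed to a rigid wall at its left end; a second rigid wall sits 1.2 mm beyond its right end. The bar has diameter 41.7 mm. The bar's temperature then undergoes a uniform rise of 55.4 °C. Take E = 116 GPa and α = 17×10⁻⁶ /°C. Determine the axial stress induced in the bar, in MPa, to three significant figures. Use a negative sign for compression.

-71.3 MPa

Free thermal expansion αLΔT = 17e-6 · 3670 · 55.4 = 3.456 mm.
The walls engage after the gap closes; constrained expansion = 3.456 − 1.2 = 2.256 mm.
The walls impose strain ε = −(2.256)/3670 = -6.1482e-04; σ = Eε = 116000 · -6.1482e-04 = -71.32 MPa.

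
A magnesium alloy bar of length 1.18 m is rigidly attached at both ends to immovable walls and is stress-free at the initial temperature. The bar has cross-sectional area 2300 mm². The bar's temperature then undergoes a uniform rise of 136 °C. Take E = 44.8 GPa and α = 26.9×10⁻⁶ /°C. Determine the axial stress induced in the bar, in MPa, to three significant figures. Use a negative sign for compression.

Free thermal expansion αLΔT = 26.9e-6 · 1180 · 136 = 4.317 mm.
The walls impose strain ε = −(4.317)/1180 = -3.6584e-03; σ = Eε = 44800 · -3.6584e-03 = -163.9 MPa.

-164 MPa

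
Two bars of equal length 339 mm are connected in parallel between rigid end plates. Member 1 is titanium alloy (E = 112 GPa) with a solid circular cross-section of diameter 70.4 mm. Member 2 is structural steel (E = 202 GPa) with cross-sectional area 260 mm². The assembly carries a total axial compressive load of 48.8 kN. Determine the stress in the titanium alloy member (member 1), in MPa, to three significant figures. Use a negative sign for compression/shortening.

-11.2 MPa

A_1 = 3893 mm².
Equal strain + equilibrium ⇒ each member carries load in proportion to AE: A₁E₁ = 436000000 N, A₂E₂ = 52520000 N, ΣAE = 488500000 N.
σ₁ = P·E₁/ΣAE = -48800·112000/488500000 = -11.19 MPa.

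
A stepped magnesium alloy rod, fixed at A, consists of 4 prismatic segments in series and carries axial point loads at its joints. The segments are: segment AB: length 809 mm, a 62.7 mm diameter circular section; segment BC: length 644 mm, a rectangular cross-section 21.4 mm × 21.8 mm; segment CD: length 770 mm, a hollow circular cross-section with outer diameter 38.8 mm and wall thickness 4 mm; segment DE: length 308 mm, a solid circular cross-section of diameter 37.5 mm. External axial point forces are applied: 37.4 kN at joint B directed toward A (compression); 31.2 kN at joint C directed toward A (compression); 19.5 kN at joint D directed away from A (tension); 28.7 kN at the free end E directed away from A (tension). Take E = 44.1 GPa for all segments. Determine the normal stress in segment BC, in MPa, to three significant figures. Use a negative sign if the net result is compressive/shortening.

Internal axial forces (sectioning from the free end, tension +): N_DE = 28.7 kN, N_CD = 48.2 kN, N_BC = 17 kN, N_AB = -20.4 kN.
A_BC = 466.5 mm².
σ_BC = N_BC/A_BC = 17000/466.5 = 36.44 MPa.

36.4 MPa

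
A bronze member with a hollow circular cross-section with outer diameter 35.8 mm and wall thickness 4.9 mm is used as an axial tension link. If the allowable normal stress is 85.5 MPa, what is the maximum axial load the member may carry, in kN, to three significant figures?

40.7 kN

A = 475.7 mm².
P_max = σ_allow · A = 85.5 · 475.7 = 40670 N = 40.67 kN.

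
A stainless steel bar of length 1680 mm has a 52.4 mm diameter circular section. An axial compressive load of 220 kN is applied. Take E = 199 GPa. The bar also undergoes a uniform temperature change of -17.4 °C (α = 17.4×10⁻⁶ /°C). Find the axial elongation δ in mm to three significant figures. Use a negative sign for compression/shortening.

-1.37 mm

A = 2157 mm².
δ_mech = NL/(AE) = -220000·1680/(2157·199000) = -0.8612 mm.
δ_thermal = αLΔT = 17.4e-6·1680·-17.4 = -0.5086 mm.
δ = δ_mech + δ_thermal = -1.37 mm.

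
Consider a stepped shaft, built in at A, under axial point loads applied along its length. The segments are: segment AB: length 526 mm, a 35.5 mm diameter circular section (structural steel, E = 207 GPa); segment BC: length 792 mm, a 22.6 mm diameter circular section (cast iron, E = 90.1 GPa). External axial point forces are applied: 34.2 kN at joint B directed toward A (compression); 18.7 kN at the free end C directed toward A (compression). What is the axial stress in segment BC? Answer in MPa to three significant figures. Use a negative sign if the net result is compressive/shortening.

Internal axial forces (sectioning from the free end, tension +): N_BC = -18.7 kN, N_AB = -52.9 kN.
A_BC = 401.1 mm².
σ_BC = N_BC/A_BC = -18700/401.1 = -46.62 MPa.

-46.6 MPa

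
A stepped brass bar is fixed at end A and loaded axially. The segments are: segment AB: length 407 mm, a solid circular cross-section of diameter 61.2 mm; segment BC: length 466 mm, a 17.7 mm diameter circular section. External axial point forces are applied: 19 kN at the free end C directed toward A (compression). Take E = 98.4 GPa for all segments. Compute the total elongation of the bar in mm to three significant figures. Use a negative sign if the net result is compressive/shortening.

Internal axial forces (sectioning from the free end, tension +): N_BC = -19 kN, N_AB = -19 kN.
A_AB = 2942 mm².
A_BC = 246.1 mm².
δ_AB = -19000·407/(2942·98400) = -0.02672 mm
δ_BC = -19000·466/(246.1·98400) = -0.3657 mm
δ = Σδ_i = -0.3924 mm.

-0.392 mm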